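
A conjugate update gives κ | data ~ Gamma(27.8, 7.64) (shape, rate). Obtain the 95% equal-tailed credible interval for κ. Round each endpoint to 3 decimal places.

Posterior: Gamma(shape 27.8, rate 7.64).
Equal-tailed 95% interval: Gamma(27.8, 7.64) quantiles at 0.025 and 0.975.
Posterior mean ≈ 3.639, SD ≈ 0.690; a Normal approximation gives roughly [2.286, 4.991].
Exact: lower = 2.414; upper = 5.111.

[2.414, 5.111]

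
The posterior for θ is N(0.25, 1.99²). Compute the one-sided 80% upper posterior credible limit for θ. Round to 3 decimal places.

Need U with P(θ ≤ U) = 0.80: U = 0.25 + z_{0.2}·1.99.
z = 0.842; U = 0.25 + 0.842 × 1.99 = 1.925.

1.925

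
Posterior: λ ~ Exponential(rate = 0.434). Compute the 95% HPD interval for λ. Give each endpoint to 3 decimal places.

[0.000, 6.903]

The exponential density is strictly decreasing on [0, ∞), so the HPD interval is anchored at 0: [0, q] with P(λ ≤ q) = 0.95.
q = −ln(1 − 0.95) / 0.434 = 2.9957 / 0.434 = 6.903.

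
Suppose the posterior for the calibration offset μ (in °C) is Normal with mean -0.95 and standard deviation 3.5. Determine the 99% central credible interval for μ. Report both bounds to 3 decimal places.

[-9.965, 8.065]

The posterior is symmetric, so the 99% equal-tailed interval is μ = -0.95 ± z·3.5 with z = 2.576.
Half-width: 2.576 × 3.5 = 9.015.
-0.95 − 9.015 = -9.965; -0.95 + 9.015 = 8.065.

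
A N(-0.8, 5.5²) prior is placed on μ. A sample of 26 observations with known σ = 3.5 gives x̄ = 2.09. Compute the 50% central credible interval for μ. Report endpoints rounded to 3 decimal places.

Posterior precision = 1/5.5² + 26/3.5² = 0.0331 + 2.1224 = 2.1555, so posterior SD = 0.6811.
Posterior mean = (-0.8/5.5² + 26·2.09/3.5²) / 2.1555 = 2.0457.
Interval: 2.0457 ± 0.674 × 0.6811 → [1.586, 2.505].

[1.586, 2.505]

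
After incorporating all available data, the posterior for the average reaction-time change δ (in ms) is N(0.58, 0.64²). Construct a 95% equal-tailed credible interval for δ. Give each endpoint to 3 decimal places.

[-0.674, 1.834]

The posterior is symmetric, so the 95% equal-tailed interval is δ = 0.58 ± z·0.64 with z = 1.960.
Half-width: 1.960 × 0.64 = 1.254.
0.58 − 1.254 = -0.674; 0.58 + 1.254 = 1.834.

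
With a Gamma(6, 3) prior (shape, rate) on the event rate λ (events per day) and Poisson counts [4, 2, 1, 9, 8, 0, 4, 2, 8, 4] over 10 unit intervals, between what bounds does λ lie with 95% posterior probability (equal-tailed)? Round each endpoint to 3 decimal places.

Posterior: Gamma(6+42, 3+10) = Gamma(48, 13) (shape, rate).
Equal-tailed 95% interval: Gamma(48, 13) quantiles at 0.025 and 0.975.
Posterior mean ≈ 3.692, SD ≈ 0.533; a Normal approximation gives roughly [2.648, 4.737].
Exact: lower = 2.722; upper = 4.808.

[2.722, 4.808]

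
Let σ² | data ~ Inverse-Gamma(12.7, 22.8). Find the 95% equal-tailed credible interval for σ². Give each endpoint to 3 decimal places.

[1.108, 3.401]

Inverse-Gamma(12.7, 22.8) quantiles: F⁻¹(0.025) and F⁻¹(0.975).
Equivalently, 1/σ² ~ Gamma(12.7, rate = 22.8); invert its 0.975 and 0.025 quantiles.
Posterior mean ≈ 1.949, SD ≈ 0.596; a Normal approximation gives roughly [0.781, 3.116].
Exact: lower = 1.108; upper = 3.401.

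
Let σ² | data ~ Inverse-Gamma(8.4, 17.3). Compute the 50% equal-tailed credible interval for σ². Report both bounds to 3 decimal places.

[1.707, 2.743]

Inverse-Gamma(8.4, 17.3) quantiles: F⁻¹(0.25) and F⁻¹(0.75).
Equivalently, 1/σ² ~ Gamma(8.4, rate = 17.3); invert its 0.75 and 0.25 quantiles.
Posterior mean ≈ 2.338, SD ≈ 0.924; a Normal approximation gives roughly [1.715, 2.961].
Exact: lower = 1.707; upper = 2.743.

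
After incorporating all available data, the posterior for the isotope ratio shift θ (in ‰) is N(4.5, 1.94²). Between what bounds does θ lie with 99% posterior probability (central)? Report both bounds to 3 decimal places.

[-0.497, 9.497]

The posterior is symmetric, so the 99% equal-tailed interval is θ = 4.5 ± z·1.94 with z = 2.576.
Half-width: 2.576 × 1.94 = 4.997.
4.5 − 4.997 = -0.497; 4.5 + 4.997 = 9.497.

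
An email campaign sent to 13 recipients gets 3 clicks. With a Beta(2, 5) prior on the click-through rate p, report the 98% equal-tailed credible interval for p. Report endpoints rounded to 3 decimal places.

Posterior: Beta(2+3, 5+10) = Beta(5, 15).
Equal-tailed 98% interval: the 0.01 and 0.99 quantiles of Beta(5, 15).
Posterior mean ≈ 0.250, SD ≈ 0.094; a Normal approximation gives roughly [0.030, 0.470].
Exact: F⁻¹(0.01) = 0.073; F⁻¹(0.99) = 0.498.

[0.073, 0.498]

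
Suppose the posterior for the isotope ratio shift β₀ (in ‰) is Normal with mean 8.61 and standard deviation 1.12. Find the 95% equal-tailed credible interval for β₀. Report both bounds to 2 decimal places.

The posterior is symmetric, so the 95% equal-tailed interval is β₀ = 8.61 ± z·1.12 with z = 1.960.
Half-width: 1.960 × 1.12 = 2.20.
8.61 − 2.20 = 6.41; 8.61 + 2.20 = 10.81.

[6.41, 10.81]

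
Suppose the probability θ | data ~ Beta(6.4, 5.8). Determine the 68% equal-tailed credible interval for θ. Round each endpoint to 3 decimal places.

Posterior: Beta(6.4, 5.8).
Equal-tailed 68% interval: the 0.16 and 0.84 quantiles of Beta(6.4, 5.8).
Posterior mean ≈ 0.525, SD ≈ 0.137; a Normal approximation gives roughly [0.388, 0.661].
Exact: F⁻¹(0.16) = 0.382; F⁻¹(0.84) = 0.667.

[0.382, 0.667]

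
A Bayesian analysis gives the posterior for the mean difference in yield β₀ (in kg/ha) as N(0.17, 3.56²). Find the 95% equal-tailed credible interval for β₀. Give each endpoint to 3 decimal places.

The posterior is symmetric, so the 95% equal-tailed interval is β₀ = 0.17 ± z·3.56 with z = 1.960.
Half-width: 1.960 × 3.56 = 6.977.
0.17 − 6.977 = -6.807; 0.17 + 6.977 = 7.147.

[-6.807, 7.147]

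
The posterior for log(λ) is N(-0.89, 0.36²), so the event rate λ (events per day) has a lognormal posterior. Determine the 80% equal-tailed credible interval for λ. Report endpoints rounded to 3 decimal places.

[0.259, 0.651]

On the log scale the 80% interval is -0.89 ± 1.282 × 0.36 = [-1.3514, -0.4286].
Exponentiate: [e^-1.3514, e^-0.4286] = [0.259, 0.651].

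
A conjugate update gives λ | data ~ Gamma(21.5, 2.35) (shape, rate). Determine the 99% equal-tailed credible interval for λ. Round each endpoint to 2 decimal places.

Posterior: Gamma(shape 21.5, rate 2.35).
Equal-tailed 99% interval: Gamma(21.5, 2.35) quantiles at 0.005 and 0.995.
Posterior mean ≈ 9.15, SD ≈ 1.97; a Normal approximation gives roughly [4.07, 14.23].
Exact: lower = 4.86; upper = 15.02.

[4.86, 15.02]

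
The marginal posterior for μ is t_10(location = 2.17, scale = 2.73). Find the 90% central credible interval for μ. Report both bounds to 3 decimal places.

The t_10 distribution is symmetric; the 90% interval is 2.17 ± t·2.73 with t_{0.95,10} = 1.812.
Half-width: 1.812 × 2.73 = 4.948.
2.17 − 4.948 = -2.778; 2.17 + 4.948 = 7.118.

[-2.778, 7.118]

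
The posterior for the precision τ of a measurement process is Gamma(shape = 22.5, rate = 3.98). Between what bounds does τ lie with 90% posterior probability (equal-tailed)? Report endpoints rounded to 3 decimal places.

[3.846, 7.746]

Posterior: Gamma(shape 22.5, rate 3.98).
Equal-tailed 90% interval: Gamma(22.5, 3.98) quantiles at 0.05 and 0.95.
Posterior mean ≈ 5.653, SD ≈ 1.192; a Normal approximation gives roughly [3.693, 7.614].
Exact: lower = 3.846; upper = 7.746.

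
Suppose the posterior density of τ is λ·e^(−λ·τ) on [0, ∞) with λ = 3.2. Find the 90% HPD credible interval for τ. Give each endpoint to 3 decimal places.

The exponential density is strictly decreasing on [0, ∞), so the HPD interval is anchored at 0: [0, q] with P(τ ≤ q) = 0.90.
q = −ln(1 − 0.90) / 3.2 = 2.3026 / 3.2 = 0.720.

[0.000, 0.720]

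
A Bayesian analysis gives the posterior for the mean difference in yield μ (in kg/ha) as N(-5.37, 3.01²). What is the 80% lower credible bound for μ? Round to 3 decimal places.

Need L with P(μ ≥ L) = 0.80: L = -5.37 − z_{0.2}·3.01.
z = 0.842; L = -5.37 − 0.842 × 3.01 = -7.903.

-7.903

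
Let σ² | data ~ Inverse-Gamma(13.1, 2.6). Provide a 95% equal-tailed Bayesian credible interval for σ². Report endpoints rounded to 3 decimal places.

Inverse-Gamma(13.1, 2.6) quantiles: F⁻¹(0.025) and F⁻¹(0.975).
Equivalently, 1/σ² ~ Gamma(13.1, rate = 2.6); invert its 0.975 and 0.025 quantiles.
Posterior mean ≈ 0.215, SD ≈ 0.064; a Normal approximation gives roughly [0.088, 0.341].
Exact: lower = 0.123; upper = 0.372.

[0.123, 0.372]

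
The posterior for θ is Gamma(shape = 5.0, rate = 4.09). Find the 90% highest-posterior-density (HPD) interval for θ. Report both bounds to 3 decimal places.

[0.369, 2.043]

The posterior is unimodal and skewed, so the HPD interval has equal density at both endpoints and is the shortest 90% interval.
Solving f(0.369) = f(2.043) with F(2.043) − F(0.369) = 0.90 gives [0.369, 2.043].
For comparison, the equal-tailed interval is [0.482, 2.238]; the HPD is narrower and shifted toward the mode.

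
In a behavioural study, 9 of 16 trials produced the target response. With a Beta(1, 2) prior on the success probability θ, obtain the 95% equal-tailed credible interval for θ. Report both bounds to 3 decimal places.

[0.308, 0.740]

Posterior: Beta(1+9, 2+7) = Beta(10, 9).
Equal-tailed 95% interval: the 0.025 and 0.975 quantiles of Beta(10, 9).
Posterior mean ≈ 0.526, SD ≈ 0.112; a Normal approximation gives roughly [0.307, 0.745].
Exact: F⁻¹(0.025) = 0.308; F⁻¹(0.975) = 0.740.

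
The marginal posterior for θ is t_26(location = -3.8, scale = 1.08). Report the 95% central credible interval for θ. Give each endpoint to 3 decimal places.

The t_26 distribution is symmetric; the 95% interval is -3.8 ± t·1.08 with t_{0.975,26} = 2.056.
Half-width: 2.056 × 1.08 = 2.220.
-3.8 − 2.220 = -6.020; -3.8 + 2.220 = -1.580.

[-6.020, -1.580]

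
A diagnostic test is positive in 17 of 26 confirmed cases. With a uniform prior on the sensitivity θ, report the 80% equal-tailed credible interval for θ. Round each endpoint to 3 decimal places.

[0.525, 0.756]

Posterior: Beta(1+17, 1+9) = Beta(18, 10).
Equal-tailed 80% interval: the 0.1 and 0.9 quantiles of Beta(18, 10).
Posterior mean ≈ 0.643, SD ≈ 0.089; a Normal approximation gives roughly [0.529, 0.757].
Exact: F⁻¹(0.1) = 0.525; F⁻¹(0.9) = 0.756.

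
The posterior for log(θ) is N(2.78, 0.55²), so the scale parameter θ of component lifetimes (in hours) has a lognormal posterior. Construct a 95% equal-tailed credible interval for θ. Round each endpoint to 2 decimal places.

On the log scale the 95% interval is 2.78 ± 1.960 × 0.55 = [1.7020, 3.8580].
Exponentiate: [e^1.7020, e^3.8580] = [5.49, 47.37].

[5.49, 47.37]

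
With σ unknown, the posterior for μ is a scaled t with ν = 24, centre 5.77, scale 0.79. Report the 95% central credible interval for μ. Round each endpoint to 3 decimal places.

[4.140, 7.400]

The t_24 distribution is symmetric; the 95% interval is 5.77 ± t·0.79 with t_{0.975,24} = 2.064.
Half-width: 2.064 × 0.79 = 1.630.
5.77 − 1.630 = 4.140; 5.77 + 1.630 = 7.400.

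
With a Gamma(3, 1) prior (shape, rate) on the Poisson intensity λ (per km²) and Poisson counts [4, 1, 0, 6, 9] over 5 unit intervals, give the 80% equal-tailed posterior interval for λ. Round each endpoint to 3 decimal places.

[2.851, 4.887]

Posterior: Gamma(3+20, 1+5) = Gamma(23, 6) (shape, rate).
Equal-tailed 80% interval: Gamma(23, 6) quantiles at 0.1 and 0.9.
Posterior mean ≈ 3.833, SD ≈ 0.799; a Normal approximation gives roughly [2.809, 4.858].
Exact: lower = 2.851; upper = 4.887.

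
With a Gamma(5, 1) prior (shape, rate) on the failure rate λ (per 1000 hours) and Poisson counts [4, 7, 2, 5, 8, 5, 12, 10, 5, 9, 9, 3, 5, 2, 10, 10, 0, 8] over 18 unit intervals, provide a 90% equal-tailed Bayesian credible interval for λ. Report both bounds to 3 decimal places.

Posterior: Gamma(5+114, 1+18) = Gamma(119, 19) (shape, rate).
Equal-tailed 90% interval: Gamma(119, 19) quantiles at 0.05 and 0.95.
Posterior mean ≈ 6.263, SD ≈ 0.574; a Normal approximation gives roughly [5.319, 7.208].
Exact: lower = 5.350; upper = 7.237.

[5.350, 7.237]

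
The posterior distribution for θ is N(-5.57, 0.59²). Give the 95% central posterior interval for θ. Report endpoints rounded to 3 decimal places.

The posterior is symmetric, so the 95% equal-tailed interval is θ = -5.57 ± z·0.59 with z = 1.960.
Half-width: 1.960 × 0.59 = 1.156.
-5.57 − 1.156 = -6.726; -5.57 + 1.156 = -4.414.

[-6.726, -4.414]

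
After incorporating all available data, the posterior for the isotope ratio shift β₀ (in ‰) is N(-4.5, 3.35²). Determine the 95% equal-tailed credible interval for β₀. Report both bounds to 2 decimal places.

[-11.07, 2.07]

The posterior is symmetric, so the 95% equal-tailed interval is β₀ = -4.5 ± z·3.35 with z = 1.960.
Half-width: 1.960 × 3.35 = 6.57.
-4.5 − 6.57 = -11.07; -4.5 + 6.57 = 2.07.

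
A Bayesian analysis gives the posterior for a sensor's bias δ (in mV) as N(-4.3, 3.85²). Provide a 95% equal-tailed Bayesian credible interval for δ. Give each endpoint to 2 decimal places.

[-11.85, 3.25]

The posterior is symmetric, so the 95% equal-tailed interval is δ = -4.3 ± z·3.85 with z = 1.960.
Half-width: 1.960 × 3.85 = 7.55.
-4.3 − 7.55 = -11.85; -4.3 + 7.55 = 3.25.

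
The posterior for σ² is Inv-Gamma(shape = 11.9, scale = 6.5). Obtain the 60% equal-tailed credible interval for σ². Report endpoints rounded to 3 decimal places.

Inverse-Gamma(11.9, 6.5) quantiles: F⁻¹(0.2) and F⁻¹(0.8).
Equivalently, 1/σ² ~ Gamma(11.9, rate = 6.5); invert its 0.8 and 0.2 quantiles.
Posterior mean ≈ 0.596, SD ≈ 0.190; a Normal approximation gives roughly [0.437, 0.756].
Exact: lower = 0.443; upper = 0.727.

[0.443, 0.727]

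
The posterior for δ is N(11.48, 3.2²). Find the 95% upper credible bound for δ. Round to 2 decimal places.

Need U with P(δ ≤ U) = 0.95: U = 11.48 + z_{0.05}·3.2.
z = 1.645; U = 11.48 + 1.645 × 3.2 = 16.74.

16.74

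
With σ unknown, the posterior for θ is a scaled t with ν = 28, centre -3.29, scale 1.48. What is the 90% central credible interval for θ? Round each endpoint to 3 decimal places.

[-5.808, -0.772]

The t_28 distribution is symmetric; the 90% interval is -3.29 ± t·1.48 with t_{0.95,28} = 1.701.
Half-width: 1.701 × 1.48 = 2.518.
-3.29 − 2.518 = -5.808; -3.29 + 2.518 = -0.772.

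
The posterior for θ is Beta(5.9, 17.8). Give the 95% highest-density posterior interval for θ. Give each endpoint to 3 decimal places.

[0.089, 0.421]

The posterior is unimodal and skewed, so the HPD interval has equal density at both endpoints and is the shortest 95% interval.
Solving f(0.089) = f(0.421) with F(0.421) − F(0.089) = 0.95 gives [0.089, 0.421].
For comparison, the equal-tailed interval is [0.101, 0.437]; the HPD is narrower and shifted toward the mode.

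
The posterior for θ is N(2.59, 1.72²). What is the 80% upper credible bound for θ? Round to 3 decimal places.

4.038

Need U with P(θ ≤ U) = 0.80: U = 2.59 + z_{0.2}·1.72.
z = 0.842; U = 2.59 + 0.842 × 1.72 = 4.038.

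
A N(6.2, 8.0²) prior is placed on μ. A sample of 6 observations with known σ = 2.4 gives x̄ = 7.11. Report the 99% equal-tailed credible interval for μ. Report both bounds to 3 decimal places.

Posterior precision = 1/8.0² + 6/2.4² = 0.0156 + 1.0417 = 1.0573, so posterior SD = 0.9725.
Posterior mean = (6.2/8.0² + 6·7.11/2.4²) / 1.0573 = 7.0966.
Interval: 7.0966 ± 2.576 × 0.9725 → [4.591, 9.602].

[4.591, 9.602]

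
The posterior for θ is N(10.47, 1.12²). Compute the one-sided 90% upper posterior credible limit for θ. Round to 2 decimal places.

11.91

Need U with P(θ ≤ U) = 0.90: U = 10.47 + z_{0.1}·1.12.
z = 1.282; U = 10.47 + 1.282 × 1.12 = 11.91.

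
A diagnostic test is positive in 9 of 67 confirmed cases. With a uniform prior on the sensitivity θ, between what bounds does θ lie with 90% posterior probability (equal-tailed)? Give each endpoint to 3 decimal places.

[0.082, 0.220]

Posterior: Beta(1+9, 1+58) = Beta(10, 59).
Equal-tailed 90% interval: the 0.05 and 0.95 quantiles of Beta(10, 59).
Posterior mean ≈ 0.145, SD ≈ 0.042; a Normal approximation gives roughly [0.076, 0.214].
Exact: F⁻¹(0.05) = 0.082; F⁻¹(0.95) = 0.220.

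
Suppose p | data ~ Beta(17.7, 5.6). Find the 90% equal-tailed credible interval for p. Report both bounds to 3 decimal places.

[0.605, 0.889]

Posterior: Beta(17.7, 5.6).
Equal-tailed 90% interval: the 0.05 and 0.95 quantiles of Beta(17.7, 5.6).
Posterior mean ≈ 0.760, SD ≈ 0.087; a Normal approximation gives roughly [0.617, 0.902].
Exact: F⁻¹(0.05) = 0.605; F⁻¹(0.95) = 0.889.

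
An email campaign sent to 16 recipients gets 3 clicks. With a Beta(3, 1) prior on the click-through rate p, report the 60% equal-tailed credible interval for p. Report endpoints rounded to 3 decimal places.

Posterior: Beta(3+3, 1+13) = Beta(6, 14).
Equal-tailed 60% interval: the 0.2 and 0.8 quantiles of Beta(6, 14).
Posterior mean ≈ 0.300, SD ≈ 0.100; a Normal approximation gives roughly [0.216, 0.384].
Exact: F⁻¹(0.2) = 0.212; F⁻¹(0.8) = 0.384.

[0.212, 0.384]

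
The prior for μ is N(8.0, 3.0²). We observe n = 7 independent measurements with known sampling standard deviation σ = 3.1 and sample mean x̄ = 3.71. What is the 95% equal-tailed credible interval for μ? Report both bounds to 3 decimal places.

Posterior precision = 1/3.0² + 7/3.1² = 0.1111 + 0.7284 = 0.8395, so posterior SD = 1.0914.
Posterior mean = (8.0/3.0² + 7·3.71/3.1²) / 0.8395 = 4.2778.
Interval: 4.2778 ± 1.960 × 1.0914 → [2.139, 6.417].

[2.139, 6.417]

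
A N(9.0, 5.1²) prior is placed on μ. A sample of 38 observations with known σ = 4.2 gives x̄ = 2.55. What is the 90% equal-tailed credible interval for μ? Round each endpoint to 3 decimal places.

Posterior precision = 1/5.1² + 38/4.2² = 0.0384 + 2.1542 = 2.1926, so posterior SD = 0.6753.
Posterior mean = (9.0/5.1² + 38·2.55/4.2²) / 2.1926 = 2.6631.
Interval: 2.6631 ± 1.645 × 0.6753 → [1.552, 3.774].

[1.552, 3.774]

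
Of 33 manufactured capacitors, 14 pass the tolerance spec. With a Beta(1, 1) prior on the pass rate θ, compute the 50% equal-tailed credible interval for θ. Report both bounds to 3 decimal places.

[0.371, 0.484]

Posterior: Beta(1+14, 1+19) = Beta(15, 20).
Equal-tailed 50% interval: the 0.25 and 0.75 quantiles of Beta(15, 20).
Posterior mean ≈ 0.429, SD ≈ 0.082; a Normal approximation gives roughly [0.373, 0.484].
Exact: F⁻¹(0.25) = 0.371; F⁻¹(0.75) = 0.484.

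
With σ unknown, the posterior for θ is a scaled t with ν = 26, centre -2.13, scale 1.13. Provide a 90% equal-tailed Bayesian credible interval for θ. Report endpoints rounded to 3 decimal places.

[-4.057, -0.203]

The t_26 distribution is symmetric; the 90% interval is -2.13 ± t·1.13 with t_{0.95,26} = 1.706.
Half-width: 1.706 × 1.13 = 1.927.
-2.13 − 1.927 = -4.057; -2.13 + 1.927 = -0.203.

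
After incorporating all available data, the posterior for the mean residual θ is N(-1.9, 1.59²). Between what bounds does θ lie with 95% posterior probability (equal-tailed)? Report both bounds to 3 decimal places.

[-5.016, 1.216]

The posterior is symmetric, so the 95% equal-tailed interval is θ = -1.9 ± z·1.59 with z = 1.960.
Half-width: 1.960 × 1.59 = 3.116.
-1.9 − 3.116 = -5.016; -1.9 + 3.116 = 1.216.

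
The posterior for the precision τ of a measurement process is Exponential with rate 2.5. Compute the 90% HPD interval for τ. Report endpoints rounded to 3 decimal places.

The exponential density is strictly decreasing on [0, ∞), so the HPD interval is anchored at 0: [0, q] with P(τ ≤ q) = 0.90.
q = −ln(1 − 0.90) / 2.5 = 2.3026 / 2.5 = 0.921.

[0.000, 0.921]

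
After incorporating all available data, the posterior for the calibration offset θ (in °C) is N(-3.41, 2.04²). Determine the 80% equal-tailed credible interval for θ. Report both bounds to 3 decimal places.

[-6.024, -0.796]

The posterior is symmetric, so the 80% equal-tailed interval is θ = -3.41 ± z·2.04 with z = 1.282.
Half-width: 1.282 × 2.04 = 2.614.
-3.41 − 2.614 = -6.024; -3.41 + 2.614 = -0.796.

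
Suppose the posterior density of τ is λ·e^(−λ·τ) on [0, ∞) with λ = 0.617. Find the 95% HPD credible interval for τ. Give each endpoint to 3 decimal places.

The exponential density is strictly decreasing on [0, ∞), so the HPD interval is anchored at 0: [0, q] with P(τ ≤ q) = 0.95.
q = −ln(1 − 0.95) / 0.617 = 2.9957 / 0.617 = 4.855.

[0.000, 4.855]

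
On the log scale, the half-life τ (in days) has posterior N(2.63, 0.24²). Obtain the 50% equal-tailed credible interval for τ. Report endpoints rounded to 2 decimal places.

[11.80, 16.31]

On the log scale the 50% interval is 2.63 ± 0.674 × 0.24 = [2.4681, 2.7919].
Exponentiate: [e^2.4681, e^2.7919] = [11.80, 16.31].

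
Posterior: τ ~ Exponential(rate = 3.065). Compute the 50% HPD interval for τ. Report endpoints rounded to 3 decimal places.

The exponential density is strictly decreasing on [0, ∞), so the HPD interval is anchored at 0: [0, q] with P(τ ≤ q) = 0.50.
q = −ln(1 − 0.50) / 3.065 = 0.6931 / 3.065 = 0.226.

[0.000, 0.226]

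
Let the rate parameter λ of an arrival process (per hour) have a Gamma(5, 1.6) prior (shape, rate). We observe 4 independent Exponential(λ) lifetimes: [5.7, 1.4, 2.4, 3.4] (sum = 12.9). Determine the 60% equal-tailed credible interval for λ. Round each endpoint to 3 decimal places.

Posterior: Gamma(5+4, 1.6+12.9) = Gamma(9, 14.5) (shape, rate).
Equal-tailed 60% interval: Gamma(9, 14.5) quantiles at 0.2 and 0.8.
Posterior mean ≈ 0.621, SD ≈ 0.207; a Normal approximation gives roughly [0.447, 0.795].
Exact: lower = 0.443; upper = 0.785.

[0.443, 0.785]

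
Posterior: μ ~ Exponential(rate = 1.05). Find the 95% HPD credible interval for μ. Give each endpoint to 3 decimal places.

The exponential density is strictly decreasing on [0, ∞), so the HPD interval is anchored at 0: [0, q] with P(μ ≤ q) = 0.95.
q = −ln(1 − 0.95) / 1.05 = 2.9957 / 1.05 = 2.853.

[0.000, 2.853]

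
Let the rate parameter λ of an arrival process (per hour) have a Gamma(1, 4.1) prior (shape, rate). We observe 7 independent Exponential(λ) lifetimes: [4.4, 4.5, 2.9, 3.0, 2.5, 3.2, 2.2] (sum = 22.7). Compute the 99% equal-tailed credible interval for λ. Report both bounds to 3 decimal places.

Posterior: Gamma(1+7, 4.1+22.7) = Gamma(8, 26.8) (shape, rate).
Equal-tailed 99% interval: Gamma(8, 26.8) quantiles at 0.005 and 0.995.
Posterior mean ≈ 0.299, SD ≈ 0.106; a Normal approximation gives roughly [0.027, 0.570].
Exact: lower = 0.096; upper = 0.639.

[0.096, 0.639]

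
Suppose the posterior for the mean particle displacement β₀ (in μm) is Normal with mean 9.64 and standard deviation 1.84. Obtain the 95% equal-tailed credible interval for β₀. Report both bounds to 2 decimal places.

[6.03, 13.25]

The posterior is symmetric, so the 95% equal-tailed interval is β₀ = 9.64 ± z·1.84 with z = 1.960.
Half-width: 1.960 × 1.84 = 3.61.
9.64 − 3.61 = 6.03; 9.64 + 3.61 = 13.25.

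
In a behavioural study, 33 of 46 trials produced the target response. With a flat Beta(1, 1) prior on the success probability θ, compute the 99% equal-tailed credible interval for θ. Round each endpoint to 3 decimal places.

Posterior: Beta(1+33, 1+13) = Beta(34, 14).
Equal-tailed 99% interval: the 0.005 and 0.995 quantiles of Beta(34, 14).
Posterior mean ≈ 0.708, SD ≈ 0.065; a Normal approximation gives roughly [0.541, 0.876].
Exact: F⁻¹(0.005) = 0.528; F⁻¹(0.995) = 0.856.

[0.528, 0.856]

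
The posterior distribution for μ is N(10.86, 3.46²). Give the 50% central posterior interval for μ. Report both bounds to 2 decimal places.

The posterior is symmetric, so the 50% equal-tailed interval is μ = 10.86 ± z·3.46 with z = 0.674.
Half-width: 0.674 × 3.46 = 2.33.
10.86 − 2.33 = 8.53; 10.86 + 2.33 = 13.19.

[8.53, 13.19]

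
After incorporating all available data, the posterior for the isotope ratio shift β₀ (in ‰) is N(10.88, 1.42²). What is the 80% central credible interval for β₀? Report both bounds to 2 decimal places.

The posterior is symmetric, so the 80% equal-tailed interval is β₀ = 10.88 ± z·1.42 with z = 1.282.
Half-width: 1.282 × 1.42 = 1.82.
10.88 − 1.82 = 9.06; 10.88 + 1.82 = 12.70.

[9.06, 12.70]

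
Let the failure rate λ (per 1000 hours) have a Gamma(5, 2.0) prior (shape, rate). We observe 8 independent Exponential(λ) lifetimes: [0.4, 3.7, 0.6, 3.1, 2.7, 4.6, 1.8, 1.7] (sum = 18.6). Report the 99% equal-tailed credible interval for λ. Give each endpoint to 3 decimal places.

Posterior: Gamma(5+8, 2.0+18.6) = Gamma(13, 20.6) (shape, rate).
Equal-tailed 99% interval: Gamma(13, 20.6) quantiles at 0.005 and 0.995.
Posterior mean ≈ 0.631, SD ≈ 0.175; a Normal approximation gives roughly [0.180, 1.082].
Exact: lower = 0.271; upper = 1.172.

[0.271, 1.172]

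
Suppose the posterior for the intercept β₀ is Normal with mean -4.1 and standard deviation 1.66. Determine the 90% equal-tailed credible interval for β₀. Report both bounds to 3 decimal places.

The posterior is symmetric, so the 90% equal-tailed interval is β₀ = -4.1 ± z·1.66 with z = 1.645.
Half-width: 1.645 × 1.66 = 2.730.
-4.1 − 2.730 = -6.830; -4.1 + 2.730 = -1.370.

[-6.830, -1.370]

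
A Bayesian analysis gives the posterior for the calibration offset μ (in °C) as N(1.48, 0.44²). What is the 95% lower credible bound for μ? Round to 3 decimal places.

0.756

Need L with P(μ ≥ L) = 0.95: L = 1.48 − z_{0.05}·0.44.
z = 1.645; L = 1.48 − 1.645 × 0.44 = 0.756.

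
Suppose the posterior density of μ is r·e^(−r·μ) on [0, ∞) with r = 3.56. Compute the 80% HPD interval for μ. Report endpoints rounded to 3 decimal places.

[0.000, 0.452]

The exponential density is strictly decreasing on [0, ∞), so the HPD interval is anchored at 0: [0, q] with P(μ ≤ q) = 0.80.
q = −ln(1 − 0.80) / 3.56 = 1.6094 / 3.56 = 0.452.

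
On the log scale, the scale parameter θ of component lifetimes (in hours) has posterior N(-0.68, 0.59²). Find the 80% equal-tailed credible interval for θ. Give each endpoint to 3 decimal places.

On the log scale the 80% interval is -0.68 ± 1.282 × 0.59 = [-1.4361, 0.0761].
Exponentiate: [e^-1.4361, e^0.0761] = [0.238, 1.079].

[0.238, 1.079]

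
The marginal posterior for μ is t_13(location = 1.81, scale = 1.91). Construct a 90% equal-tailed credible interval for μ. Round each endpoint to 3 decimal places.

[-1.572, 5.192]

The t_13 distribution is symmetric; the 90% interval is 1.81 ± t·1.91 with t_{0.95,13} = 1.771.
Half-width: 1.771 × 1.91 = 3.382.
1.81 − 3.382 = -1.572; 1.81 + 3.382 = 5.192.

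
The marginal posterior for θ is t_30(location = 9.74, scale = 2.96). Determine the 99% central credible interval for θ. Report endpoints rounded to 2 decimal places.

The t_30 distribution is symmetric; the 99% interval is 9.74 ± t·2.96 with t_{0.995,30} = 2.750.
Half-width: 2.750 × 2.96 = 8.14.
9.74 − 8.14 = 1.60; 9.74 + 8.14 = 17.88.

[1.60, 17.88]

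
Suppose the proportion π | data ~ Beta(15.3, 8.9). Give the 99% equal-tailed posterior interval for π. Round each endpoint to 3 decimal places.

Posterior: Beta(15.3, 8.9).
Equal-tailed 99% interval: the 0.005 and 0.995 quantiles of Beta(15.3, 8.9).
Posterior mean ≈ 0.632, SD ≈ 0.096; a Normal approximation gives roughly [0.385, 0.880].
Exact: F⁻¹(0.005) = 0.374; F⁻¹(0.995) = 0.851.

[0.374, 0.851]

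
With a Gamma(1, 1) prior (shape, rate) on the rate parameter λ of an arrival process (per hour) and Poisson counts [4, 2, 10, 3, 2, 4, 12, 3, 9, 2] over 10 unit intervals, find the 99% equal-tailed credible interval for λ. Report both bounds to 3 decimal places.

[3.209, 6.586]

Posterior: Gamma(1+51, 1+10) = Gamma(52, 11) (shape, rate).
Equal-tailed 99% interval: Gamma(52, 11) quantiles at 0.005 and 0.995.
Posterior mean ≈ 4.727, SD ≈ 0.656; a Normal approximation gives roughly [3.039, 6.416].
Exact: lower = 3.209; upper = 6.586.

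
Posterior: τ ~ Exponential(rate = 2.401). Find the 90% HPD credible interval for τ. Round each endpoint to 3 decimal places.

The exponential density is strictly decreasing on [0, ∞), so the HPD interval is anchored at 0: [0, q] with P(τ ≤ q) = 0.90.
q = −ln(1 − 0.90) / 2.401 = 2.3026 / 2.401 = 0.959.

[0.000, 0.959]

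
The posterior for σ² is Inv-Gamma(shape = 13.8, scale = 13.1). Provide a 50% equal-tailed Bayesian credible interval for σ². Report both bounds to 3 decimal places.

[0.814, 1.175]

Inverse-Gamma(13.8, 13.1) quantiles: F⁻¹(0.25) and F⁻¹(0.75).
Equivalently, 1/σ² ~ Gamma(13.8, rate = 13.1); invert its 0.75 and 0.25 quantiles.
Posterior mean ≈ 1.023, SD ≈ 0.298; a Normal approximation gives roughly [0.822, 1.224].
Exact: lower = 0.814; upper = 1.175.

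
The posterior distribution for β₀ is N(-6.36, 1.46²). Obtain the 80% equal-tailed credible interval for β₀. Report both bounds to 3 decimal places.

[-8.231, -4.489]

The posterior is symmetric, so the 80% equal-tailed interval is β₀ = -6.36 ± z·1.46 with z = 1.282.
Half-width: 1.282 × 1.46 = 1.871.
-6.36 − 1.871 = -8.231; -6.36 + 1.871 = -4.489.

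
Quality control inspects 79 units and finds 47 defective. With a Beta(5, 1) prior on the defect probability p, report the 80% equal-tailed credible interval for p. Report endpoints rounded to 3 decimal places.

Posterior: Beta(5+47, 1+32) = Beta(52, 33).
Equal-tailed 80% interval: the 0.1 and 0.9 quantiles of Beta(52, 33).
Posterior mean ≈ 0.612, SD ≈ 0.053; a Normal approximation gives roughly [0.544, 0.679].
Exact: F⁻¹(0.1) = 0.544; F⁻¹(0.9) = 0.679.

[0.544, 0.679]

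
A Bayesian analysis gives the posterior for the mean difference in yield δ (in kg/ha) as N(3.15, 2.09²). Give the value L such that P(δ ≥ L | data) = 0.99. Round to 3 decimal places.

-1.712

Need L with P(δ ≥ L) = 0.99: L = 3.15 − z_{0.01}·2.09.
z = 2.326; L = 3.15 − 2.326 × 2.09 = -1.712.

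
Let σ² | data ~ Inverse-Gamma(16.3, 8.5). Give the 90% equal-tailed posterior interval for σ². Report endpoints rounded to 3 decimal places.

Inverse-Gamma(16.3, 8.5) quantiles: F⁻¹(0.05) and F⁻¹(0.95).
Equivalently, 1/σ² ~ Gamma(16.3, rate = 8.5); invert its 0.95 and 0.05 quantiles.
Posterior mean ≈ 0.556, SD ≈ 0.147; a Normal approximation gives roughly [0.314, 0.797].
Exact: lower = 0.362; upper = 0.827.

[0.362, 0.827]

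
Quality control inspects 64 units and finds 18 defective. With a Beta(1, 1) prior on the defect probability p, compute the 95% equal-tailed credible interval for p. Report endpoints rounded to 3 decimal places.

Posterior: Beta(1+18, 1+46) = Beta(19, 47).
Equal-tailed 95% interval: the 0.025 and 0.975 quantiles of Beta(19, 47).
Posterior mean ≈ 0.288, SD ≈ 0.055; a Normal approximation gives roughly [0.179, 0.396].
Exact: F⁻¹(0.025) = 0.186; F⁻¹(0.975) = 0.402.

[0.186, 0.402]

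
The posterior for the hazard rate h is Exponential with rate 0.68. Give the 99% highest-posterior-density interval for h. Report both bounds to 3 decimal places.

[0.000, 6.772]

The exponential density is strictly decreasing on [0, ∞), so the HPD interval is anchored at 0: [0, q] with P(h ≤ q) = 0.99.
q = −ln(1 − 0.99) / 0.68 = 4.6052 / 0.68 = 6.772.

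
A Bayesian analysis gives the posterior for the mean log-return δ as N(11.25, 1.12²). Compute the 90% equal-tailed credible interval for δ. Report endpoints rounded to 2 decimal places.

[9.41, 13.09]

The posterior is symmetric, so the 90% equal-tailed interval is δ = 11.25 ± z·1.12 with z = 1.645.
Half-width: 1.645 × 1.12 = 1.84.
11.25 − 1.84 = 9.41; 11.25 + 1.84 = 13.09.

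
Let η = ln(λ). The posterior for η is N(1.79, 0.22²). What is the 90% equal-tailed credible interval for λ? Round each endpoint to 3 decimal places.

On the log scale the 90% interval is 1.79 ± 1.645 × 0.22 = [1.4281, 2.1519].
Exponentiate: [e^1.4281, e^2.1519] = [4.171, 8.601].

[4.171, 8.601]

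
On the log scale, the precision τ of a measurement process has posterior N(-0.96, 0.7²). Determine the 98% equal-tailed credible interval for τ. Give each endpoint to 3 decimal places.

[0.075, 1.951]

On the log scale the 98% interval is -0.96 ± 2.326 × 0.7 = [-2.5884, 0.6684].
Exponentiate: [e^-2.5884, e^0.6684] = [0.075, 1.951].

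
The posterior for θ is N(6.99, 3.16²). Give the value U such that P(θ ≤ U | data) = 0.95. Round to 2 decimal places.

12.19

Need U with P(θ ≤ U) = 0.95: U = 6.99 + z_{0.05}·3.16.
z = 1.645; U = 6.99 + 1.645 × 3.16 = 12.19.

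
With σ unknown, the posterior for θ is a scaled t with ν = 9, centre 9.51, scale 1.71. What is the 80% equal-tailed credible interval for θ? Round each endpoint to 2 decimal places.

The t_9 distribution is symmetric; the 80% interval is 9.51 ± t·1.71 with t_{0.9,9} = 1.383.
Half-width: 1.383 × 1.71 = 2.36.
9.51 − 2.36 = 7.15; 9.51 + 2.36 = 11.87.

[7.15, 11.87]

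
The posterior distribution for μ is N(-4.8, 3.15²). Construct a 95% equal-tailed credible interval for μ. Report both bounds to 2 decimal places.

The posterior is symmetric, so the 95% equal-tailed interval is μ = -4.8 ± z·3.15 with z = 1.960.
Half-width: 1.960 × 3.15 = 6.17.
-4.8 − 6.17 = -10.97; -4.8 + 6.17 = 1.37.

[-10.97, 1.37]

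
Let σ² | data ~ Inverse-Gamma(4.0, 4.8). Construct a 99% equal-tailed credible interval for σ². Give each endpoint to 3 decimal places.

[0.437, 7.141]

Inverse-Gamma(4.0, 4.8) quantiles: F⁻¹(0.005) and F⁻¹(0.995).
Equivalently, 1/σ² ~ Gamma(4.0, rate = 4.8); invert its 0.995 and 0.005 quantiles.
Posterior mean ≈ 1.600, SD ≈ 1.131; a Normal approximation gives roughly [-1.314, 4.514].
Exact: lower = 0.437; upper = 7.141.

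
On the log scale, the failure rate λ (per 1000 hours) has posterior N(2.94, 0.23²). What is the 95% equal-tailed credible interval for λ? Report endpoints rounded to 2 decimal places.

On the log scale the 95% interval is 2.94 ± 1.960 × 0.23 = [2.4892, 3.3908].
Exponentiate: [e^2.4892, e^3.3908] = [12.05, 29.69].

[12.05, 29.69]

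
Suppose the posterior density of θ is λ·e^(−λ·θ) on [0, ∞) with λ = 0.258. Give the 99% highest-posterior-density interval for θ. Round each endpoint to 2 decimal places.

The exponential density is strictly decreasing on [0, ∞), so the HPD interval is anchored at 0: [0, q] with P(θ ≤ q) = 0.99.
q = −ln(1 − 0.99) / 0.258 = 4.6052 / 0.258 = 17.85.

[0.00, 17.85]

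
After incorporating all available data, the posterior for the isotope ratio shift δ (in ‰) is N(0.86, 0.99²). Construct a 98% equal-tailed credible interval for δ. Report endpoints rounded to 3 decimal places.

[-1.443, 3.163]

The posterior is symmetric, so the 98% equal-tailed interval is δ = 0.86 ± z·0.99 with z = 2.326.
Half-width: 2.326 × 0.99 = 2.303.
0.86 − 2.303 = -1.443; 0.86 + 2.303 = 3.163.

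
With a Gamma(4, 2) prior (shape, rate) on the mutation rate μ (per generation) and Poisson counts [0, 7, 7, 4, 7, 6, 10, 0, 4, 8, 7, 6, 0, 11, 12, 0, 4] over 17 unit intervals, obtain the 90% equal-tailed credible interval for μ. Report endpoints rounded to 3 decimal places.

Posterior: Gamma(4+93, 2+17) = Gamma(97, 19) (shape, rate).
Equal-tailed 90% interval: Gamma(97, 19) quantiles at 0.05 and 0.95.
Posterior mean ≈ 5.105, SD ≈ 0.518; a Normal approximation gives roughly [4.253, 5.958].
Exact: lower = 4.284; upper = 5.987.

[4.284, 5.987]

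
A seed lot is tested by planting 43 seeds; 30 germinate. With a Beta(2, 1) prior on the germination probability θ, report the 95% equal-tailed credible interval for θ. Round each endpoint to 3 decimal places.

[0.557, 0.818]

Posterior: Beta(2+30, 1+13) = Beta(32, 14).
Equal-tailed 95% interval: the 0.025 and 0.975 quantiles of Beta(32, 14).
Posterior mean ≈ 0.696, SD ≈ 0.067; a Normal approximation gives roughly [0.564, 0.827].
Exact: F⁻¹(0.025) = 0.557; F⁻¹(0.975) = 0.818.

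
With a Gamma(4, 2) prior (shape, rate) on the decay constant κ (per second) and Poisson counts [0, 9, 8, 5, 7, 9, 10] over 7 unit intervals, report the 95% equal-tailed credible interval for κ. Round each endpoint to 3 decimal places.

Posterior: Gamma(4+48, 2+7) = Gamma(52, 9) (shape, rate).
Equal-tailed 95% interval: Gamma(52, 9) quantiles at 0.025 and 0.975.
Posterior mean ≈ 5.778, SD ≈ 0.801; a Normal approximation gives roughly [4.207, 7.348].
Exact: lower = 4.315; upper = 7.451.

[4.315, 7.451]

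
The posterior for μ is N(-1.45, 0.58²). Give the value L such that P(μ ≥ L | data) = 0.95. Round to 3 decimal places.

Need L with P(μ ≥ L) = 0.95: L = -1.45 − z_{0.05}·0.58.
z = 1.645; L = -1.45 − 1.645 × 0.58 = -2.404.

-2.404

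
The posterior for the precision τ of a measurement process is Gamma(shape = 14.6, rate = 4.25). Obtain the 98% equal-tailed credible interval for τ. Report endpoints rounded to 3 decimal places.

Posterior: Gamma(shape 14.6, rate 4.25).
Equal-tailed 98% interval: Gamma(14.6, 4.25) quantiles at 0.01 and 0.99.
Posterior mean ≈ 3.435, SD ≈ 0.899; a Normal approximation gives roughly [1.344, 5.527].
Exact: lower = 1.694; upper = 5.865.

[1.694, 5.865]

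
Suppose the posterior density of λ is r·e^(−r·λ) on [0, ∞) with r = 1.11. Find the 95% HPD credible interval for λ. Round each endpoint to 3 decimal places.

The exponential density is strictly decreasing on [0, ∞), so the HPD interval is anchored at 0: [0, q] with P(λ ≤ q) = 0.95.
q = −ln(1 − 0.95) / 1.11 = 2.9957 / 1.11 = 2.699.

[0.000, 2.699]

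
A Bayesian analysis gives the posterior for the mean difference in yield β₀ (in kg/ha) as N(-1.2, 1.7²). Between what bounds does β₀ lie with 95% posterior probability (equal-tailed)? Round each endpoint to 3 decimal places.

The posterior is symmetric, so the 95% equal-tailed interval is β₀ = -1.2 ± z·1.7 with z = 1.960.
Half-width: 1.960 × 1.7 = 3.332.
-1.2 − 3.332 = -4.532; -1.2 + 3.332 = 2.132.

[-4.532, 2.132]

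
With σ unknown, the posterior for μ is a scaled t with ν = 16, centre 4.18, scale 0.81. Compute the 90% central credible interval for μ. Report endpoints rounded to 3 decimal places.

The t_16 distribution is symmetric; the 90% interval is 4.18 ± t·0.81 with t_{0.95,16} = 1.746.
Half-width: 1.746 × 0.81 = 1.414.
4.18 − 1.414 = 2.766; 4.18 + 1.414 = 5.594.

[2.766, 5.594]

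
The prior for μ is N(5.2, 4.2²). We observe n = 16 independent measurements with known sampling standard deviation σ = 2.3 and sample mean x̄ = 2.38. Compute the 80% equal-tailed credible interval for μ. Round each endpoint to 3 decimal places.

[1.702, 3.162]

Posterior precision = 1/4.2² + 16/2.3² = 0.0567 + 3.0246 = 3.0813, so posterior SD = 0.5697.
Posterior mean = (5.2/4.2² + 16·2.38/2.3²) / 3.0813 = 2.4319.
Interval: 2.4319 ± 1.282 × 0.5697 → [1.702, 3.162].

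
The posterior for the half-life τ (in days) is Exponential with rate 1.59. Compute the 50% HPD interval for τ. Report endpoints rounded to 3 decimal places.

The exponential density is strictly decreasing on [0, ∞), so the HPD interval is anchored at 0: [0, q] with P(τ ≤ q) = 0.50.
q = −ln(1 − 0.50) / 1.59 = 0.6931 / 1.59 = 0.436.

[0.000, 0.436]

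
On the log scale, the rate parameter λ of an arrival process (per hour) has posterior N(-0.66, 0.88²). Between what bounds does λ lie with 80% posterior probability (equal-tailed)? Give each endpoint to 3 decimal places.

[0.167, 1.596]

On the log scale the 80% interval is -0.66 ± 1.282 × 0.88 = [-1.7878, 0.4678].
Exponentiate: [e^-1.7878, e^0.4678] = [0.167, 1.596].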